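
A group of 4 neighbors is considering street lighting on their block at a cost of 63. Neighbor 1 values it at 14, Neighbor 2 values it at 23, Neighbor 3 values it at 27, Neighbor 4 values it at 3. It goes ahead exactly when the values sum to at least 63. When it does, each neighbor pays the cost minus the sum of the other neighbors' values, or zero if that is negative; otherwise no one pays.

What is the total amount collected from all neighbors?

Total value 67 ≥ cost 63, so it is built.
Neighbor 1: others sum to 53; max(0, 63 - 53) = 10.
Neighbor 2: others sum to 44; max(0, 63 - 44) = 19.
Neighbor 3: others sum to 40; max(0, 63 - 40) = 23.
Neighbor 4: others sum to 64; max(0, 63 - 64) = 0.
Total collected = 10 + 19 + 23 + 0 = 52.

52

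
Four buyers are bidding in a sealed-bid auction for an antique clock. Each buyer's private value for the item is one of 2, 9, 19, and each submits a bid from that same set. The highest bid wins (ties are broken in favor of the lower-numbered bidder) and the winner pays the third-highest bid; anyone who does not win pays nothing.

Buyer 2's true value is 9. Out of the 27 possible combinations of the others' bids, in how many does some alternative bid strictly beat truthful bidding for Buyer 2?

3

Others bid (2, 2, 19): truth gives 0; bid 19 gives 7 > 0. Violating.
Others bid (2, 19, 2): truth gives 0; bid 19 gives 7 > 0. Violating.
Others bid (9, 2, 2): truth gives 0; bid 19 gives 7 > 0. Violating.
Others bid (2, 2, 2): truth gives 7; no alternative beats it.
Others bid (2, 2, 9): truth gives 7; no alternative beats it.
(Checking all 27 profiles: 3 have a profitable deviation, 24 do not.)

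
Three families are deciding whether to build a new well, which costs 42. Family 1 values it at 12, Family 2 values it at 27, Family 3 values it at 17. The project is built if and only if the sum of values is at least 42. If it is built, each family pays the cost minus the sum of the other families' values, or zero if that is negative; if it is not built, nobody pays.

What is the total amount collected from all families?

Total value 56 ≥ cost 42, so it is built.
Family 1: others sum to 44; max(0, 42 - 44) = 0.
Family 2: others sum to 29; max(0, 42 - 29) = 13.
Family 3: others sum to 39; max(0, 42 - 39) = 3.
Total collected = 0 + 13 + 3 = 16.

16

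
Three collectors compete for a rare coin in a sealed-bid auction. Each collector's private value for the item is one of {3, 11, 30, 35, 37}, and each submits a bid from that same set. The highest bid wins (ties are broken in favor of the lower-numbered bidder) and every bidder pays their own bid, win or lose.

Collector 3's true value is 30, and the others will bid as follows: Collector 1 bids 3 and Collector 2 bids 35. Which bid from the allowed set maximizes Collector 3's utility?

Bid 3: loses but pays 3, utility -3.
Bid 11: loses but pays 11, utility -11.
Bid 30: loses but pays 30, utility -30.
Bid 35: loses but pays 35, utility -35.
Bid 37: wins, pays 37, utility 30 - 37 = -7.
The best choice is 3 with utility -3.

3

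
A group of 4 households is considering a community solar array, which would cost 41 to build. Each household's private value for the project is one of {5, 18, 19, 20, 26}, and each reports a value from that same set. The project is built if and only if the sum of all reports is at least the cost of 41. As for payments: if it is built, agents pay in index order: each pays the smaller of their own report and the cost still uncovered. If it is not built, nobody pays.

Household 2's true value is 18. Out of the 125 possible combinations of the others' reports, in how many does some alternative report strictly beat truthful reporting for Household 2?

Others report (5, 5, 26): truth gives 0; report 5 gives 13 > 0. Violating.
Others report (5, 18, 18): truth gives 0; report 5 gives 13 > 0. Violating.
Others report (5, 18, 19): truth gives 0; report 5 gives 13 > 0. Violating.
Others report (5, 18, 20): truth gives 0; report 5 gives 13 > 0. Violating.
Others report (5, 5, 5): truth gives 0; no alternative beats it.
Others report (5, 5, 18): truth gives 0; no alternative beats it.
(Checking all 125 profiles: 115 have a profitable deviation, 10 do not.)

115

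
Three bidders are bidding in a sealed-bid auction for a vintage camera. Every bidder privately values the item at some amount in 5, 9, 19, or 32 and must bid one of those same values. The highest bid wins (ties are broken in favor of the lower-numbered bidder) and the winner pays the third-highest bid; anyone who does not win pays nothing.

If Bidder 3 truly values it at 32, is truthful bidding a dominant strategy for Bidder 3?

Check each profile of the others' bids and compare truth against every alternative bid.
Others bid (5, 19): truth gives 27, best alternative gives 0.
Others bid (19, 5): truth gives 27, best alternative gives 0.
Others bid (9, 19): truth gives 23, best alternative gives 0.
Others bid (19, 9): truth gives 23, best alternative gives 0.
Others bid (19, 19): truth gives 13, best alternative gives 0.
Others bid (5, 5): truth gives 27, best alternative gives 27.
(Remaining 10 profiles checked similarly; truth is weakly best in each.)
In every case the truthful bid is at least as good as any alternative, so it is a dominant strategy.

Yes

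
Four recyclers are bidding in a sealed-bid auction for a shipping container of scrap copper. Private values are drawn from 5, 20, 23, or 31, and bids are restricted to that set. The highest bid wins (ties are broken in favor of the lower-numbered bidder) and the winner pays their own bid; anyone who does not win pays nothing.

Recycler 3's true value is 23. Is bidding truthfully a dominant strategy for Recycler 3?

Consider the case where Recycler 1 bids 5, Recycler 2 bids 5 and Recycler 4 bids 5.
Truthful bid 23: wins, pays 23, utility 23 - 23 = 0.
Bid 20 instead: wins, pays 20, utility 23 - 20 = 3.
Since 3 > 0, bidding 20 is strictly better here, so truthful bidding is not dominant.

No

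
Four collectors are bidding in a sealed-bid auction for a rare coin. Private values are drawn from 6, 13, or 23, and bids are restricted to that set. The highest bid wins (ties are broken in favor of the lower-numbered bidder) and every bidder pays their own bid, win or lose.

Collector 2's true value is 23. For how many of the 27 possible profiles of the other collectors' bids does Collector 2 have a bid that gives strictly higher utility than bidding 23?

Others bid (6, 6, 6): truth gives 0; bid 13 gives 10 > 0. Violating.
Others bid (6, 6, 13): truth gives 0; bid 13 gives 10 > 0. Violating.
Others bid (6, 13, 6): truth gives 0; bid 13 gives 10 > 0. Violating.
Others bid (6, 13, 13): truth gives 0; bid 13 gives 10 > 0. Violating.
Others bid (6, 6, 23): truth gives 0; no alternative beats it.
Others bid (6, 13, 23): truth gives 0; no alternative beats it.
(Checking all 27 profiles: 13 have a profitable deviation, 14 do not.)

13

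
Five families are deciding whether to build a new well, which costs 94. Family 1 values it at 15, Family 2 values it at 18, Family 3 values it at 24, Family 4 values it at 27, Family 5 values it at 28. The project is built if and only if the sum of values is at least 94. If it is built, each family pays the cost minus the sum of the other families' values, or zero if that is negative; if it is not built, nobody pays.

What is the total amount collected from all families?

Total value 112 ≥ cost 94, so it is built.
Family 1: others sum to 97; max(0, 94 - 97) = 0.
Family 2: others sum to 94; max(0, 94 - 94) = 0.
Family 3: others sum to 88; max(0, 94 - 88) = 6.
Family 4: others sum to 85; max(0, 94 - 85) = 9.
Family 5: others sum to 84; max(0, 94 - 84) = 10.
Total collected = 0 + 0 + 6 + 9 + 10 = 25.

25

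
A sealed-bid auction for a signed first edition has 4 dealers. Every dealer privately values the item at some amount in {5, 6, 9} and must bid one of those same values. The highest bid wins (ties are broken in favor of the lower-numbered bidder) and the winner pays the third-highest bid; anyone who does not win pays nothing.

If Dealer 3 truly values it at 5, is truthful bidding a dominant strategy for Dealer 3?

Check each profile of the others' bids and compare truth against every alternative bid.
Others bid (5, 5, 5): truth gives 0, best alternative gives 0.
Others bid (5, 5, 6): truth gives 0, best alternative gives 0.
Others bid (5, 5, 9): truth gives 0, best alternative gives 0.
Others bid (5, 6, 5): truth gives 0, best alternative gives 0.
Others bid (5, 6, 6): truth gives 0, best alternative gives 0.
Others bid (5, 6, 9): truth gives 0, best alternative gives 0.
(Remaining 21 profiles checked similarly; truth is weakly best in each.)
In every case the truthful bid is at least as good as any alternative, so it is a dominant strategy.

Yes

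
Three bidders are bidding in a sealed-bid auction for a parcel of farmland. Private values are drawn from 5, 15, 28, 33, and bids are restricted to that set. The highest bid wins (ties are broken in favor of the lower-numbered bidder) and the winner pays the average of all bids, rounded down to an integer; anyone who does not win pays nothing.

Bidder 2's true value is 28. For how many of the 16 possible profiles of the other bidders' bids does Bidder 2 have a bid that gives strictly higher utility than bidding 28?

6

Others bid (5, 5): truth gives 16; bid 15 gives 20 > 16. Violating.
Others bid (5, 15): truth gives 12; bid 15 gives 17 > 12. Violating.
Others bid (5, 33): truth gives 0; bid 33 gives 5 > 0. Violating.
Others bid (15, 33): truth gives 0; bid 33 gives 1 > 0. Violating.
Others bid (5, 28): truth gives 8; no alternative beats it.
Others bid (15, 5): truth gives 12; no alternative beats it.
(Checking all 16 profiles: 6 have a profitable deviation, 10 do not.)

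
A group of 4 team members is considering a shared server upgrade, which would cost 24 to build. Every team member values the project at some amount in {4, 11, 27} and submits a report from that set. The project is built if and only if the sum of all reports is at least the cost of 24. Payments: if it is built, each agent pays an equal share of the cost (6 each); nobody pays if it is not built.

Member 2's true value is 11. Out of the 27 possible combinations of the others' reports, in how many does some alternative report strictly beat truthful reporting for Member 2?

Others report (4, 4, 4): truth gives 0; report 27 gives 5 > 0. Violating.
Others report (4, 4, 11): truth gives 5; no alternative beats it.
Others report (4, 4, 27): truth gives 5; no alternative beats it.
(Checking all 27 profiles: 1 has a profitable deviation, 26 do not.)

1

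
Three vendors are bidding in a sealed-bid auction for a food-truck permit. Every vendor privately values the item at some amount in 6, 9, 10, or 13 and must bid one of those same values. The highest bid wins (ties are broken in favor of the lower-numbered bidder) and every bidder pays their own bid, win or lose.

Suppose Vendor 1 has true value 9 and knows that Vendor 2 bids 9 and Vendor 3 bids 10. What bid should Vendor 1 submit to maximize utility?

10

Bid 6: loses but pays 6, utility -6.
Bid 9: loses but pays 9, utility -9.
Bid 10: wins, pays 10, utility 9 - 10 = -1.
Bid 13: wins, pays 13, utility 9 - 13 = -4.
The best choice is 10 with utility -1.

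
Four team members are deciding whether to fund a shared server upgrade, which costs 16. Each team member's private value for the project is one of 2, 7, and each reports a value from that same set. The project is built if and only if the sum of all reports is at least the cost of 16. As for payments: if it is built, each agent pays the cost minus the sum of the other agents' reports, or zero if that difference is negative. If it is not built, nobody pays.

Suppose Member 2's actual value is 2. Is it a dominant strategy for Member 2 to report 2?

Check each profile of the others' reports and compare truth against every alternative report.
Others report (2, 2, 7): truth gives 0, best alternative gives -3.
Others report (2, 7, 2): truth gives 0, best alternative gives -3.
Others report (7, 2, 2): truth gives 0, best alternative gives -3.
Others report (2, 7, 7): truth gives 2, best alternative gives 2.
Others report (7, 2, 7): truth gives 2, best alternative gives 2.
Others report (7, 7, 2): truth gives 2, best alternative gives 2.
(Remaining 2 profiles checked similarly; truth is weakly best in each.)
In every case the truthful report is at least as good as any alternative, so it is a dominant strategy.

Yes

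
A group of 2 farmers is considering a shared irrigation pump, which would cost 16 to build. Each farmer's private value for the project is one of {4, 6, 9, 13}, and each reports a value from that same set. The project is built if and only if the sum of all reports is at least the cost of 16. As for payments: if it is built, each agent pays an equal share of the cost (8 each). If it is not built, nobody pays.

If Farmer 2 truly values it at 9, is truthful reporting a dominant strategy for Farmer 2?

Consider the case where Farmer 1 reports 4.
Truthful report 9: project not built, utility 0.
Report 13 instead: project built, pays 8, utility 9 - 8 = 1.
Since 1 > 0, reporting 13 is strictly better here, so truthful reporting is not dominant.

No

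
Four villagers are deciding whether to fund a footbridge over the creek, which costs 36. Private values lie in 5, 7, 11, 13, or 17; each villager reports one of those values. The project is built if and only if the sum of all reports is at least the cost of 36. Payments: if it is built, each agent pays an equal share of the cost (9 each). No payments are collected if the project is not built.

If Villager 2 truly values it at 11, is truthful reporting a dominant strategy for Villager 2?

Consider the case where Villager 1 reports 5, Villager 3 reports 5 and Villager 4 reports 11.
Truthful report 11: project not built, utility 0.
Report 17 instead: project built, pays 9, utility 11 - 9 = 2.
Since 2 > 0, reporting 17 is strictly better here, so truthful reporting is not dominant.

No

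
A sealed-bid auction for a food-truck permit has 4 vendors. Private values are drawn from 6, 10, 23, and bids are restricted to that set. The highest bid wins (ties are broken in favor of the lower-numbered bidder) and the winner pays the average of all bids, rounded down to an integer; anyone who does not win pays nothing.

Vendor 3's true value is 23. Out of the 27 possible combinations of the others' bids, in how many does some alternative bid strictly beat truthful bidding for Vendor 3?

2

Others bid (6, 6, 6): truth gives 13; bid 10 gives 16 > 13. Violating.
Others bid (6, 6, 10): truth gives 12; bid 10 gives 15 > 12. Violating.
Others bid (6, 6, 23): truth gives 9; no alternative beats it.
Others bid (6, 10, 6): truth gives 12; no alternative beats it.
(Checking all 27 profiles: 2 have a profitable deviation, 25 do not.)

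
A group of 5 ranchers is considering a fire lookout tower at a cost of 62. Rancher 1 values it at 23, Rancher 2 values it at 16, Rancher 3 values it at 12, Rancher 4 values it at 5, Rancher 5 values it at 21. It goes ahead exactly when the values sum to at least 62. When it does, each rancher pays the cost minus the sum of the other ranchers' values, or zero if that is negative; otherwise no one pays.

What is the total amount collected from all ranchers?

15

Total value 77 ≥ cost 62, so it is built.
Rancher 1: others sum to 54; max(0, 62 - 54) = 8.
Rancher 2: others sum to 61; max(0, 62 - 61) = 1.
Rancher 3: others sum to 65; max(0, 62 - 65) = 0.
Rancher 4: others sum to 72; max(0, 62 - 72) = 0.
Rancher 5: others sum to 56; max(0, 62 - 56) = 6.
Total collected = 8 + 1 + 0 + 0 + 6 = 15.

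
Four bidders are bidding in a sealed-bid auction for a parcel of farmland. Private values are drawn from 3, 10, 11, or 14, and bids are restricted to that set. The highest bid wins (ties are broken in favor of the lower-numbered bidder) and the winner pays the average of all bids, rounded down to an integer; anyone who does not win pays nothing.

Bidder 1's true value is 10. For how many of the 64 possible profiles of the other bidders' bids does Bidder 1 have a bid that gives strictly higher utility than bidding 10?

Others bid (3, 3, 3): truth gives 6; bid 3 gives 7 > 6. Violating.
Others bid (3, 3, 11): truth gives 0; bid 11 gives 3 > 0. Violating.
Others bid (3, 3, 14): truth gives 0; bid 14 gives 2 > 0. Violating.
Others bid (3, 10, 11): truth gives 0; bid 11 gives 2 > 0. Violating.
Others bid (3, 3, 10): truth gives 4; no alternative beats it.
Others bid (3, 10, 3): truth gives 4; no alternative beats it.
(Checking all 64 profiles: 16 have a profitable deviation, 48 do not.)

16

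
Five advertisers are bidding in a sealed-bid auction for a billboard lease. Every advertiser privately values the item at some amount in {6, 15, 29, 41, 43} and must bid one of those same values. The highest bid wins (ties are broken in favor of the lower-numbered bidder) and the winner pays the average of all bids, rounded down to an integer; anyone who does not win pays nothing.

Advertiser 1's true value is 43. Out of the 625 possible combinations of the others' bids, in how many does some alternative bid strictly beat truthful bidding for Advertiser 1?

159

Others bid (6, 6, 6, 6): truth gives 30; bid 6 gives 37 > 30. Violating.
Others bid (6, 6, 6, 15): truth gives 28; bid 15 gives 34 > 28. Violating.
Others bid (6, 6, 6, 29): truth gives 25; bid 29 gives 28 > 25. Violating.
Others bid (6, 6, 15, 6): truth gives 28; bid 15 gives 34 > 28. Violating.
Others bid (6, 6, 6, 41): truth gives 23; no alternative beats it.
Others bid (6, 6, 6, 43): truth gives 23; no alternative beats it.
(Checking all 625 profiles: 159 have a profitable deviation, 466 do not.)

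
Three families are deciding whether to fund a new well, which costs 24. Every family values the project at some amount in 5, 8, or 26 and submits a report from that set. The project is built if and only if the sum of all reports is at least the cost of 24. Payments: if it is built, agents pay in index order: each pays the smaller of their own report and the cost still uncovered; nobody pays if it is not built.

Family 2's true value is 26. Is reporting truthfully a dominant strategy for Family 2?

No

Consider the case where Family 1 reports 5 and Family 3 reports 26.
Truthful report 26: project built, pays 19, utility 26 - 19 = 7.
Report 5 instead: project built, pays 5, utility 26 - 5 = 21.
Since 21 > 7, reporting 5 is strictly better here, so truthful reporting is not dominant.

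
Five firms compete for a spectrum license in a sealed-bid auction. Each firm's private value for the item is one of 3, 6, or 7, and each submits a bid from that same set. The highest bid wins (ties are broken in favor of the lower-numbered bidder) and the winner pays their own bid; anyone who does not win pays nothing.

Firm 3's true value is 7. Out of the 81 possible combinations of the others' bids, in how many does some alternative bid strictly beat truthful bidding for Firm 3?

Others bid (3, 3, 3, 3): truth gives 0; bid 6 gives 1 > 0. Violating.
Others bid (3, 3, 3, 6): truth gives 0; bid 6 gives 1 > 0. Violating.
Others bid (3, 3, 6, 3): truth gives 0; bid 6 gives 1 > 0. Violating.
Others bid (3, 3, 6, 6): truth gives 0; bid 6 gives 1 > 0. Violating.
Others bid (3, 3, 3, 7): truth gives 0; no alternative beats it.
Others bid (3, 3, 6, 7): truth gives 0; no alternative beats it.
(Checking all 81 profiles: 4 have a profitable deviation, 77 do not.)

4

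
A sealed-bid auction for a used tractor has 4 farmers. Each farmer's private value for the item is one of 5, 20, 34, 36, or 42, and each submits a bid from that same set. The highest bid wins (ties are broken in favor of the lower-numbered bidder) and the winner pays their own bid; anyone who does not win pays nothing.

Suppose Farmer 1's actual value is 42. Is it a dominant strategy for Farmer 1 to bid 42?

No

Consider the case where Farmer 2 bids 5, Farmer 3 bids 5 and Farmer 4 bids 5.
Truthful bid 42: wins, pays 42, utility 42 - 42 = 0.
Bid 5 instead: wins, pays 5, utility 42 - 5 = 37.
Since 37 > 0, bidding 5 is strictly better here, so truthful bidding is not dominant.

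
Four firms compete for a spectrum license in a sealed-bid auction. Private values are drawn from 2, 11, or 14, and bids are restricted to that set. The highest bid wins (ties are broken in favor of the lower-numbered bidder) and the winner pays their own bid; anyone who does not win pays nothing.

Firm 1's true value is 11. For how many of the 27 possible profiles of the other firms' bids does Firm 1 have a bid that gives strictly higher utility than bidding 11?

1

Others bid (2, 2, 2): truth gives 0; bid 2 gives 9 > 0. Violating.
Others bid (2, 2, 11): truth gives 0; no alternative beats it.
Others bid (2, 2, 14): truth gives 0; no alternative beats it.
(Checking all 27 profiles: 1 has a profitable deviation, 26 do not.)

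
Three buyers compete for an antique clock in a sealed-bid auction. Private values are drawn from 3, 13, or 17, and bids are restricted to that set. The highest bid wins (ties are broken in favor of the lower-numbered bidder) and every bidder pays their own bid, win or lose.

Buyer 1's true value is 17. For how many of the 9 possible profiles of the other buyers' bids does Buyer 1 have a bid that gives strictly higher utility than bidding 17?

Others bid (3, 3): truth gives 0; bid 3 gives 14 > 0. Violating.
Others bid (3, 13): truth gives 0; bid 13 gives 4 > 0. Violating.
Others bid (13, 3): truth gives 0; bid 13 gives 4 > 0. Violating.
Others bid (13, 13): truth gives 0; bid 13 gives 4 > 0. Violating.
Others bid (3, 17): truth gives 0; no alternative beats it.
Others bid (13, 17): truth gives 0; no alternative beats it.
(Checking all 9 profiles: 4 have a profitable deviation, 5 do not.)

4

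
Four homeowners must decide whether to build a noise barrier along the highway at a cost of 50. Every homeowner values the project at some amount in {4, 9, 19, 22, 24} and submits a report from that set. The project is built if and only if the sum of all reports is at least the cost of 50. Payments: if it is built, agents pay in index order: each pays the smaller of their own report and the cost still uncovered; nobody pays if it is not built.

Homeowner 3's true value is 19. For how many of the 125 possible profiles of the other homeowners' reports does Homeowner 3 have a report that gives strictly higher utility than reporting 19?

67

Others report (4, 19, 19): truth gives 0; report 9 gives 10 > 0. Violating.
Others report (4, 19, 22): truth gives 0; report 9 gives 10 > 0. Violating.
Others report (4, 19, 24): truth gives 0; report 4 gives 15 > 0. Violating.
Others report (4, 22, 19): truth gives 0; report 9 gives 10 > 0. Violating.
Others report (4, 4, 4): truth gives 0; no alternative beats it.
Others report (4, 4, 9): truth gives 0; no alternative beats it.
(Checking all 125 profiles: 67 have a profitable deviation, 58 do not.)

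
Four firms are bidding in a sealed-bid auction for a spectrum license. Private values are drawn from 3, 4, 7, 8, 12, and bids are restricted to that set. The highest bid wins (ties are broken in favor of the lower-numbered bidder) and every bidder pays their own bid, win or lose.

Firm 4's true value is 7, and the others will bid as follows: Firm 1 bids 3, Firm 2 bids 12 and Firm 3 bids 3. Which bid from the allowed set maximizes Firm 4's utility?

Bid 3: loses but pays 3, utility -3.
Bid 4: loses but pays 4, utility -4.
Bid 7: loses but pays 7, utility -7.
Bid 8: loses but pays 8, utility -8.
Bid 12: loses but pays 12, utility -12.
The best choice is 3 with utility -3.

3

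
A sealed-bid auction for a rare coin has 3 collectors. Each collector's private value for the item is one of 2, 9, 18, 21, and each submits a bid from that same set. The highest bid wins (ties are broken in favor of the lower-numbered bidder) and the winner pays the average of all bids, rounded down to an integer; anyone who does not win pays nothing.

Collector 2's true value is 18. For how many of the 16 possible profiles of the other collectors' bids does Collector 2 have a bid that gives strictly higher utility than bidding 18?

Others bid (2, 2): truth gives 11; bid 9 gives 14 > 11. Violating.
Others bid (2, 9): truth gives 9; bid 9 gives 12 > 9. Violating.
Others bid (2, 21): truth gives 0; bid 21 gives 4 > 0. Violating.
Others bid (9, 21): truth gives 0; bid 21 gives 1 > 0. Violating.
Others bid (2, 18): truth gives 6; no alternative beats it.
Others bid (9, 2): truth gives 9; no alternative beats it.
(Checking all 16 profiles: 6 have a profitable deviation, 10 do not.)

6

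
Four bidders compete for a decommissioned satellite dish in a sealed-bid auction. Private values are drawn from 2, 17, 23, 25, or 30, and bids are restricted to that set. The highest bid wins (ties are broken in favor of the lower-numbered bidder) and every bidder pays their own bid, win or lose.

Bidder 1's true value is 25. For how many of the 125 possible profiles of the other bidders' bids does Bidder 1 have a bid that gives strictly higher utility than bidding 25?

88

Others bid (2, 2, 2): truth gives 0; bid 2 gives 23 > 0. Violating.
Others bid (2, 2, 17): truth gives 0; bid 17 gives 8 > 0. Violating.
Others bid (2, 2, 23): truth gives 0; bid 23 gives 2 > 0. Violating.
Others bid (2, 2, 30): truth gives -25; bid 2 gives -2 > -25. Violating.
Others bid (2, 2, 25): truth gives 0; no alternative beats it.
Others bid (2, 17, 25): truth gives 0; no alternative beats it.
(Checking all 125 profiles: 88 have a profitable deviation, 37 do not.)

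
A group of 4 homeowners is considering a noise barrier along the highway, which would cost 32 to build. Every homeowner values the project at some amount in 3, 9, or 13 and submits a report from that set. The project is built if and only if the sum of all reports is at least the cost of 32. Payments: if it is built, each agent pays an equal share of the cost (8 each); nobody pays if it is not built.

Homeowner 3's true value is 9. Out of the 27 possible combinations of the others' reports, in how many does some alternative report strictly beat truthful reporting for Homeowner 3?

Others report (3, 3, 13): truth gives 0; report 13 gives 1 > 0. Violating.
Others report (3, 9, 9): truth gives 0; report 13 gives 1 > 0. Violating.
Others report (3, 13, 3): truth gives 0; report 13 gives 1 > 0. Violating.
Others report (9, 3, 9): truth gives 0; report 13 gives 1 > 0. Violating.
Others report (3, 3, 3): truth gives 0; no alternative beats it.
Others report (3, 3, 9): truth gives 0; no alternative beats it.
(Checking all 27 profiles: 6 have a profitable deviation, 21 do not.)

6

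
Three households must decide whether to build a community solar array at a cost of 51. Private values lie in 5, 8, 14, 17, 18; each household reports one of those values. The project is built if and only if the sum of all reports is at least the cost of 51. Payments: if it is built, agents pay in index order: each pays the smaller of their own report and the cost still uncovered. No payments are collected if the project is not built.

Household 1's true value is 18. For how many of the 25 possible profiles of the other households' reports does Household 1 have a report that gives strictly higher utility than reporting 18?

Others report (17, 17): truth gives 0; report 17 gives 1 > 0. Violating.
Others report (17, 18): truth gives 0; report 17 gives 1 > 0. Violating.
Others report (18, 17): truth gives 0; report 17 gives 1 > 0. Violating.
Others report (18, 18): truth gives 0; report 17 gives 1 > 0. Violating.
Others report (5, 5): truth gives 0; no alternative beats it.
Others report (5, 8): truth gives 0; no alternative beats it.
(Checking all 25 profiles: 4 have a profitable deviation, 21 do not.)

4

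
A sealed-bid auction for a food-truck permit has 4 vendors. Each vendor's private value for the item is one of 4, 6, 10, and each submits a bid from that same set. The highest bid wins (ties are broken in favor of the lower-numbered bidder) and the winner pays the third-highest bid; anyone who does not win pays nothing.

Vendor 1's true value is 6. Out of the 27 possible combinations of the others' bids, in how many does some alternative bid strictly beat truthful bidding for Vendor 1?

3

Others bid (4, 4, 10): truth gives 0; bid 10 gives 2 > 0. Violating.
Others bid (4, 10, 4): truth gives 0; bid 10 gives 2 > 0. Violating.
Others bid (10, 4, 4): truth gives 0; bid 10 gives 2 > 0. Violating.
Others bid (4, 4, 4): truth gives 2; no alternative beats it.
Others bid (4, 4, 6): truth gives 2; no alternative beats it.
(Checking all 27 profiles: 3 have a profitable deviation, 24 do not.)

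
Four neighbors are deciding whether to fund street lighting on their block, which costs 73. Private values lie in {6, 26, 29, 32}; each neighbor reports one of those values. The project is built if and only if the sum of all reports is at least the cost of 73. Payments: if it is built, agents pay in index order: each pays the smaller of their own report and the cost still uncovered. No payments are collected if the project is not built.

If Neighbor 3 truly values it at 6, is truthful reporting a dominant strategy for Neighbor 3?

Yes

Check each profile of the others' reports and compare truth against every alternative report.
Others report (6, 26, 26): truth gives 0, best alternative gives -20.
Others report (6, 26, 29): truth gives 0, best alternative gives -20.
Others report (6, 26, 32): truth gives 0, best alternative gives -20.
Others report (6, 29, 26): truth gives 0, best alternative gives -20.
Others report (6, 29, 29): truth gives 0, best alternative gives -20.
Others report (6, 29, 32): truth gives 0, best alternative gives -20.
(Remaining 58 profiles checked similarly; truth is weakly best in each.)
In every case the truthful report is at least as good as any alternative, so it is a dominant strategy.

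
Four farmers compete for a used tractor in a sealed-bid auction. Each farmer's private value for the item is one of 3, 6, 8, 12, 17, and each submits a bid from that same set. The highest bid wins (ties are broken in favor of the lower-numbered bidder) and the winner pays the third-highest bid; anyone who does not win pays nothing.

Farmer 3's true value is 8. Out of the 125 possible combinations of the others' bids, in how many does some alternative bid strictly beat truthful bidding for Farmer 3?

24

Others bid (3, 3, 12): truth gives 0; bid 12 gives 5 > 0. Violating.
Others bid (3, 3, 17): truth gives 0; bid 17 gives 5 > 0. Violating.
Others bid (3, 6, 12): truth gives 0; bid 12 gives 2 > 0. Violating.
Others bid (3, 6, 17): truth gives 0; bid 17 gives 2 > 0. Violating.
Others bid (3, 3, 3): truth gives 5; no alternative beats it.
Others bid (3, 3, 6): truth gives 5; no alternative beats it.
(Checking all 125 profiles: 24 have a profitable deviation, 101 do not.)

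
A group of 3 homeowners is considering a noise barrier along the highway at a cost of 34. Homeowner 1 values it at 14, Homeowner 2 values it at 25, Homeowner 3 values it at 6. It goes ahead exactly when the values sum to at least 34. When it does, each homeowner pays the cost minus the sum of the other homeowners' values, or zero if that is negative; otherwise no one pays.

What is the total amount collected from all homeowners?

17

Total value 45 ≥ cost 34, so it is built.
Homeowner 1: others sum to 31; max(0, 34 - 31) = 3.
Homeowner 2: others sum to 20; max(0, 34 - 20) = 14.
Homeowner 3: others sum to 39; max(0, 34 - 39) = 0.
Total collected = 3 + 14 + 0 = 17.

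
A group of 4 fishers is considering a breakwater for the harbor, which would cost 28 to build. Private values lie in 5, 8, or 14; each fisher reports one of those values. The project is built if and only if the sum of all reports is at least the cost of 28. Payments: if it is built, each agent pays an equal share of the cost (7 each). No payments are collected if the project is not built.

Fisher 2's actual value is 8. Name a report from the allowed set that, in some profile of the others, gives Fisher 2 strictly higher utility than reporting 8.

14

Suppose Fisher 1 reports 5, Fisher 3 reports 5 and Fisher 4 reports 5.
Report 8: project not built, utility 0.
Report 14: project built, pays 7, utility 8 - 7 = 1.
So reporting 14 beats truth here (1 > 0).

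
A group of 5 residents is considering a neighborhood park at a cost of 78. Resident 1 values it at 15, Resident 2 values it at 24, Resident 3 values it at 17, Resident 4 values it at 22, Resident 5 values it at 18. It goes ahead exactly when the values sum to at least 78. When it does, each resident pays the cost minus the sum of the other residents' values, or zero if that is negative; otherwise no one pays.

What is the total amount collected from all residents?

Total value 96 ≥ cost 78, so it is built.
Resident 1: others sum to 81; max(0, 78 - 81) = 0.
Resident 2: others sum to 72; max(0, 78 - 72) = 6.
Resident 3: others sum to 79; max(0, 78 - 79) = 0.
Resident 4: others sum to 74; max(0, 78 - 74) = 4.
Resident 5: others sum to 78; max(0, 78 - 78) = 0.
Total collected = 0 + 6 + 0 + 4 + 0 = 10.

10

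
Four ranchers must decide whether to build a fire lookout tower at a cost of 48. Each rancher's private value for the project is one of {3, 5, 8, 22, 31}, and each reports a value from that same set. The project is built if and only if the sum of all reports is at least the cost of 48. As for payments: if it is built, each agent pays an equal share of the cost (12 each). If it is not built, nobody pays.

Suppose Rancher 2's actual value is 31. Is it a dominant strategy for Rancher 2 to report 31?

Yes

Check each profile of the others' reports and compare truth against every alternative report.
Others report (3, 8, 8): truth gives 19, best alternative gives 0.
Others report (5, 5, 8): truth gives 19, best alternative gives 0.
Others report (5, 8, 5): truth gives 19, best alternative gives 0.
Others report (5, 8, 8): truth gives 19, best alternative gives 0.
Others report (8, 3, 8): truth gives 19, best alternative gives 0.
Others report (8, 5, 5): truth gives 19, best alternative gives 0.
(Remaining 119 profiles checked similarly; truth is weakly best in each.)
In every case the truthful report is at least as good as any alternative, so it is a dominant strategy.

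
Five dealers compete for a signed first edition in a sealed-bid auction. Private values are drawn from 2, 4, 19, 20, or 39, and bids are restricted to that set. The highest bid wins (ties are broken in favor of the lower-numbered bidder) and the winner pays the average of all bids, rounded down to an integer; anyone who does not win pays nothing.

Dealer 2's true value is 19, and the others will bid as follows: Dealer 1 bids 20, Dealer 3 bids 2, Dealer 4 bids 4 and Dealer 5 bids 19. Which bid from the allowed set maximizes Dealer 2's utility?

39

Bid 2: loses, pays 0, utility 0.
Bid 4: loses, pays 0, utility 0.
Bid 19: loses, pays 0, utility 0.
Bid 20: loses, pays 0, utility 0.
Bid 39: wins, pays 16, utility 19 - 16 = 3.
The best choice is 39 with utility 3.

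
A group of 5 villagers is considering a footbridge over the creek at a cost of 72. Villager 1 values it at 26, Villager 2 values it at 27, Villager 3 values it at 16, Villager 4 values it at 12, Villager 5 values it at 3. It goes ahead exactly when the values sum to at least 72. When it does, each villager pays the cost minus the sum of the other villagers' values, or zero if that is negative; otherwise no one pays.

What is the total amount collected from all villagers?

Total value 84 ≥ cost 72, so it is built.
Villager 1: others sum to 58; max(0, 72 - 58) = 14.
Villager 2: others sum to 57; max(0, 72 - 57) = 15.
Villager 3: others sum to 68; max(0, 72 - 68) = 4.
Villager 4: others sum to 72; max(0, 72 - 72) = 0.
Villager 5: others sum to 81; max(0, 72 - 81) = 0.
Total collected = 14 + 15 + 4 + 0 + 0 = 33.

33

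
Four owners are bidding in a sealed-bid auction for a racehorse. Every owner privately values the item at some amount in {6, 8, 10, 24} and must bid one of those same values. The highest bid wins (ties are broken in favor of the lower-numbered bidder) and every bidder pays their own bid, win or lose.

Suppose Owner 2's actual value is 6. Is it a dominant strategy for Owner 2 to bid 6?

Consider the case where Owner 1 bids 6, Owner 3 bids 6 and Owner 4 bids 6.
Truthful bid 6: loses but pays 6, utility -6.
Bid 8 instead: wins, pays 8, utility 6 - 8 = -2.
Since -2 > -6, bidding 8 is strictly better here, so truthful bidding is not dominant.

No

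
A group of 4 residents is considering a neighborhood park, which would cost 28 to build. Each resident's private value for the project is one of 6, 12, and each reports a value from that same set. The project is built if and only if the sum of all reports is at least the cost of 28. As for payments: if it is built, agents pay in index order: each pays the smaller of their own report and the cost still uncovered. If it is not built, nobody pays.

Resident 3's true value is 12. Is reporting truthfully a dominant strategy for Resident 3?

Consider the case where Resident 1 reports 6, Resident 2 reports 6 and Resident 4 reports 12.
Truthful report 12: project built, pays 12, utility 12 - 12 = 0.
Report 6 instead: project built, pays 6, utility 12 - 6 = 6.
Since 6 > 0, reporting 6 is strictly better here, so truthful reporting is not dominant.

No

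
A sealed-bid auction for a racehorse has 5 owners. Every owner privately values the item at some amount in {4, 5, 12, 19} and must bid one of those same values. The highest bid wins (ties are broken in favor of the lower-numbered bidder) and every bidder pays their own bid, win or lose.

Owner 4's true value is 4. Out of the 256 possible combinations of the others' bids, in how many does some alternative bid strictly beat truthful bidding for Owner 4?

2

Others bid (4, 4, 4, 4): truth gives -4; bid 5 gives -1 > -4. Violating.
Others bid (4, 4, 4, 5): truth gives -4; bid 5 gives -1 > -4. Violating.
Others bid (4, 4, 4, 12): truth gives -4; no alternative beats it.
Others bid (4, 4, 4, 19): truth gives -4; no alternative beats it.
(Checking all 256 profiles: 2 have a profitable deviation, 254 do not.)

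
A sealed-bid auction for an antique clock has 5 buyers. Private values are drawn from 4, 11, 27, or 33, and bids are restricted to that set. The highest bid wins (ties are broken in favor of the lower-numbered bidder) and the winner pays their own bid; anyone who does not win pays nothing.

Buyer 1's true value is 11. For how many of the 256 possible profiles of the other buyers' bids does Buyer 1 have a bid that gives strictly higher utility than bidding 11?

1

Others bid (4, 4, 4, 4): truth gives 0; bid 4 gives 7 > 0. Violating.
Others bid (4, 4, 4, 11): truth gives 0; no alternative beats it.
Others bid (4, 4, 4, 27): truth gives 0; no alternative beats it.
(Checking all 256 profiles: 1 has a profitable deviation, 255 do not.)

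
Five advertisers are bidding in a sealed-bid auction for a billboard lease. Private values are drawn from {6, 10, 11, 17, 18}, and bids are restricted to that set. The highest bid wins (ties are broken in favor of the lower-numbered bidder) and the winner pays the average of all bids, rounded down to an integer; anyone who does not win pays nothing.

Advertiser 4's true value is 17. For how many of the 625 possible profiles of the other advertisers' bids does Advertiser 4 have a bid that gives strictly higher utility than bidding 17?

Others bid (6, 6, 6, 6): truth gives 9; bid 10 gives 11 > 9. Violating.
Others bid (6, 6, 6, 10): truth gives 8; bid 10 gives 10 > 8. Violating.
Others bid (6, 6, 6, 11): truth gives 8; bid 11 gives 9 > 8. Violating.
Others bid (6, 6, 6, 18): truth gives 0; bid 18 gives 7 > 0. Violating.
Others bid (6, 6, 6, 17): truth gives 7; no alternative beats it.
Others bid (6, 6, 10, 17): truth gives 6; no alternative beats it.
(Checking all 625 profiles: 234 have a profitable deviation, 391 do not.)

234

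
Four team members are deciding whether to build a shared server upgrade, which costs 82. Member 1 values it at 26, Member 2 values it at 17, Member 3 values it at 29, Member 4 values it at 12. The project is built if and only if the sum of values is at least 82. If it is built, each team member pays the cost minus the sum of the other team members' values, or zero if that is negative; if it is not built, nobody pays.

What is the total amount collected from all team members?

Total value 84 ≥ cost 82, so it is built.
Member 1: others sum to 58; max(0, 82 - 58) = 24.
Member 2: others sum to 67; max(0, 82 - 67) = 15.
Member 3: others sum to 55; max(0, 82 - 55) = 27.
Member 4: others sum to 72; max(0, 82 - 72) = 10.
Total collected = 24 + 15 + 27 + 10 = 76.

76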